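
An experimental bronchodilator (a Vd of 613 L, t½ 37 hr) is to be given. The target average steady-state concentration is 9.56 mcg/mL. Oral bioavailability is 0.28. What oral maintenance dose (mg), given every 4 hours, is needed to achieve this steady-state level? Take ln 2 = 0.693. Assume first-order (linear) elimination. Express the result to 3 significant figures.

1570 mg

CL = 0.693 × Vd / t½ = 0.693 × 613.0 / 37 = 11.48 L/h
D = CL × Css × τ / F = 11.48 × 9.56 × 4 / 0.28 = 1568 mg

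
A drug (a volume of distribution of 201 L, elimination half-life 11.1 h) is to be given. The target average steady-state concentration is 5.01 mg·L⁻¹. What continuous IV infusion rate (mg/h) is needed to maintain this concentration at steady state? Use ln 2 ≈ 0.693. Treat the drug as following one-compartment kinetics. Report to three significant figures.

CL = 0.693 × Vd / t½ = 0.693 × 201.0 / 11.1 = 12.55 L/h
Infusion rate = CL × Css = 12.55 × 5.01 = 62.88 mg/h

62.9 mg/h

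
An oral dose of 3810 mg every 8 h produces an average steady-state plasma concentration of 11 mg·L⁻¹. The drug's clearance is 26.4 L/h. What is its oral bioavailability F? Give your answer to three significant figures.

F·D/τ = CL·Css at steady state → F = CL·Css·τ / D.
F = 26.4 × 11 × 8 / 3810 = 0.610

0.610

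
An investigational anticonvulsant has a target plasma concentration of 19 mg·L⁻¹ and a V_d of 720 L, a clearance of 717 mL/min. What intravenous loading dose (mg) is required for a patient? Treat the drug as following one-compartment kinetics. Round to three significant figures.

LD = Vd × C = 720.0 × 19.00 = 13680 mg

13700 mg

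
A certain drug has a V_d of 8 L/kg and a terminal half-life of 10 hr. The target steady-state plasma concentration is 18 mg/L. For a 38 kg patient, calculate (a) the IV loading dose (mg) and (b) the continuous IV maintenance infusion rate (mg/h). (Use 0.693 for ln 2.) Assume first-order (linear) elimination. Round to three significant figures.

Vd = 8 L/kg × 38 kg = 304.0 L
LD = Vd × C = 304.0 × 18 = 5472 mg
CL = 0.693 × Vd / t½ = 0.693 × 304.0 / 10 = 21.07 L/h
Infusion rate = CL × Css = 21.07 × 18 = 379.3 mg/h

(a) 5470 mg; (b) 379 mg/h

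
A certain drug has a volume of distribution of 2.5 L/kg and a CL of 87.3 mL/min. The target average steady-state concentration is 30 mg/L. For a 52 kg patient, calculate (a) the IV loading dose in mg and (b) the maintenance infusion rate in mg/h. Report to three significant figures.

Vd(total) = 52 kg × 2.5 L/kg = 130.0 L
Loading dose = Vd × C = 130.0 × 30 = 3900 mg
CL = 87.3 mL/min × 60/1000 = 5.238 L/h
Maintenance: replace elimination → rate = CL × Css = 5.238 × 30 = 157.1 mg/h

(a) 3900 mg; (b) 157 mg/h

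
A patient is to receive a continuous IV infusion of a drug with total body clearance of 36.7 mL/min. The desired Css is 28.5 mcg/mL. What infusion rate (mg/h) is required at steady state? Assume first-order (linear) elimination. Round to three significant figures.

62.8 mg/h

Convert clearance: 36.7 mL/min × 60 min/h ÷ 1000 mL/L = 2.202 L/h
R₀ = 2.202 × 28.5 = 62.76 mg/h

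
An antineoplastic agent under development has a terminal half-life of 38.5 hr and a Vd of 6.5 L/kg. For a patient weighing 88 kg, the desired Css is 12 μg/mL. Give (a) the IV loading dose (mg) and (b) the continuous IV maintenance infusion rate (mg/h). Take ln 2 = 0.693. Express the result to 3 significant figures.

Vd = 6.5 L/kg × 88 kg = 572.0 L
LD = Vd × C = 572.0 × 12 = 6864 mg
CL = 0.693 × Vd / t½ = 0.693 × 572.0 / 38.5 = 10.30 L/h
Infusion rate = CL × Css = 10.30 × 12 = 123.6 mg/h

(a) 6860 mg; (b) 124 mg/h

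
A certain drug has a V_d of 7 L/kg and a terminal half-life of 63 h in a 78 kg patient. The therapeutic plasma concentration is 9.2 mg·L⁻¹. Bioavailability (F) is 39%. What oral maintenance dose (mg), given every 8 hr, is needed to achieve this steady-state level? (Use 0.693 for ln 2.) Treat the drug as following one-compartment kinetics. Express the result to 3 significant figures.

1130 mg

Vd(total) = 78 kg × 7 L/kg = 546.0 L
k = 0.693/63 = 0.01100 h⁻¹, so CL = k·Vd = 0.01100 × 546.0 = 6.006 L/h
D = CL × Css × τ / F = 6.006 × 9.2 × 8 / 0.39 = 1133 mg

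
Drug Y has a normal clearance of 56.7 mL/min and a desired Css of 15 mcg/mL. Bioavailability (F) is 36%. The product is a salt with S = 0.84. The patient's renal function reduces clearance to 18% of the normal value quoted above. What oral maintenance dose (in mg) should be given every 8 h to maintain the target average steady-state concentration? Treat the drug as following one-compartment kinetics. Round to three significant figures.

Convert clearance: 56.7 mL/min × 60 min/h ÷ 1000 mL/L = 3.402 L/h
Patient clearance = 0.18 × 3.402 = 0.6124 L/h
At steady state, dose per interval replaces the amount cleared in that interval: F·S·D/τ = CL·Css.
D = CL × Css × τ / F / S = 0.6124 × 15 × 8 / 0.36 / 0.84 = 243.0 mg

243 mg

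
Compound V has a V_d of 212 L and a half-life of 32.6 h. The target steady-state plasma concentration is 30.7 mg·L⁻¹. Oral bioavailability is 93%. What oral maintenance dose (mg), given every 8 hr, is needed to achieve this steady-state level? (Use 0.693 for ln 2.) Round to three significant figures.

1190 mg

CL = 0.693 × Vd / t½ = 0.693 × 212.0 / 32.6 = 4.507 L/h
D = CL × Css × τ / F = 4.507 × 30.7 × 8 / 0.93 = 1190 mg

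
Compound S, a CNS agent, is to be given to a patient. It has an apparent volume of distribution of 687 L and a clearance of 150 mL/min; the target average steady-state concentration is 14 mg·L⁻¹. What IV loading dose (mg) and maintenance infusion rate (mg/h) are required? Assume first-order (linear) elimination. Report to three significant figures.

Loading dose = Vd × C = 687.0 × 14 = 9618 mg
CL = 150 mL/min × 60/1000 = 9.000 L/h
Maintenance infusion rate = CL × Css = 9.000 × 14 = 126.0 mg/h

(a) 9620 mg; (b) 126 mg/h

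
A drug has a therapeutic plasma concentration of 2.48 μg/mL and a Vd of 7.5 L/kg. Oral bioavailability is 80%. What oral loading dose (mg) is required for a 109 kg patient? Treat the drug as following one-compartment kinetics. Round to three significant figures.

2530 mg

Vd(total) = 109 kg × 7.5 L/kg = 817.5 L
The loading dose fills Vd to the target concentration.
LD = Vd × C / F = 817.5 × 2.480 / 0.8 = 2534 mg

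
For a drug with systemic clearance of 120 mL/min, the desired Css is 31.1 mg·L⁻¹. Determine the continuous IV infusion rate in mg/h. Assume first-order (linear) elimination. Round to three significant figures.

Convert clearance: 120 mL/min × 60 min/h ÷ 1000 mL/L = 7.200 L/h
Rate = CL × Css = 7.200 × 31.1 = 223.9 mg/h

224 mg/h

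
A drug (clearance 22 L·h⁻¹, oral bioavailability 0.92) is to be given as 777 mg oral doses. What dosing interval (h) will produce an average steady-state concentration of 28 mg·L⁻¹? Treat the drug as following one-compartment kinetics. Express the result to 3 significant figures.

F·D/τ = CL·Css → τ = F·D / (CL·Css).
τ = 0.92 × 777 / (22 × 28) = 1.160 h

1.16 h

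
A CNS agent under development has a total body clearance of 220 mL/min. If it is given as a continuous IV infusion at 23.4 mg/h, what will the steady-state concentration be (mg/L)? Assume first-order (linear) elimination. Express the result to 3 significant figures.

1.77 mg/L

Convert clearance: 220 mL/min × 60 min/h ÷ 1000 mL/L = 13.20 L/h
Css = rate / CL = 23.4 / 13.20 = 1.773 mg/L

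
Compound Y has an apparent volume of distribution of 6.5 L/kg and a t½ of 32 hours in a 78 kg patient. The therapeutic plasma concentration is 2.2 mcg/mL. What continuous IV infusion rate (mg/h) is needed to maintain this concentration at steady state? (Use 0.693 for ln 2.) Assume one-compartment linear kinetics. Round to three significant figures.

Total Vd = 6.5 × 78 = 507.0 L
CL = 0.693 × Vd / t½ = 0.693 × 507.0 / 32 = 10.98 L/h
Infusion rate = CL × Css = 10.98 × 2.2 = 24.16 mg/h

24.2 mg/h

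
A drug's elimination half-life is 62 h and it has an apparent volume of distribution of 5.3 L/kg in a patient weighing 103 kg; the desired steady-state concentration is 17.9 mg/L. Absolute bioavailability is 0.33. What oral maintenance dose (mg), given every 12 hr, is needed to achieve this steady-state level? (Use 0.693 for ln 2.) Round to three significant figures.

Total Vd = 5.3 × 103 = 545.9 L
CL = 0.693 × Vd / t½ = 0.693 × 545.9 / 62 = 6.102 L/h
D = CL × Css × τ / F = 6.102 × 17.9 × 12 / 0.33 = 3972 mg

3970 mg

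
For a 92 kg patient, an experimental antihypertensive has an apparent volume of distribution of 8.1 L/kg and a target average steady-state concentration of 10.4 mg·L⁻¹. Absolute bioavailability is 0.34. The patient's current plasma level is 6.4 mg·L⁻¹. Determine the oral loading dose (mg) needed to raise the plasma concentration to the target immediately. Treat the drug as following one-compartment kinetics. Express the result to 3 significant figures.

8770 mg

Vd = 8.1 L/kg × 92 kg = 745.2 L
The loading dose fills Vd to the target concentration.
Concentration deficit ΔC = 10.4 − 6.4 = 4.000 mg/L
LD = Vd × ΔC / F = 745.2 × 4.000 / 0.34 = 8767 mg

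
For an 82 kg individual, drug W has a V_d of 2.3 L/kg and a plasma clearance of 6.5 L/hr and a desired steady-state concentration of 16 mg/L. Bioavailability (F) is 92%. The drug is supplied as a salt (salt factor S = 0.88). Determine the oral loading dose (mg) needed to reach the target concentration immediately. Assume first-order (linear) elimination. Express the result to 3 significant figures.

Vd(total) = 82 kg × 2.3 L/kg = 188.6 L
LD = Vd × C / F / S = 188.6 × 16.00 / 0.92 / 0.88 = 3727 mg

3730 mg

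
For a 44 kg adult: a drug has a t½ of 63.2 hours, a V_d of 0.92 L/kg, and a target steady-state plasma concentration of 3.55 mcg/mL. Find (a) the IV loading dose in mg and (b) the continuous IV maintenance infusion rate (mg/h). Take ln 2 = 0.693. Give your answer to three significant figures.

(a) 144 mg; (b) 1.58 mg/h

Vd(total) = 44 kg × 0.92 L/kg = 40.48 L
LD = Vd × C = 40.48 × 3.55 = 143.7 mg
CL = 0.693 × Vd / t½ = 0.693 × 40.48 / 63.2 = 0.4439 L/h
Infusion rate = CL × Css = 0.4439 × 3.55 = 1.576 mg/h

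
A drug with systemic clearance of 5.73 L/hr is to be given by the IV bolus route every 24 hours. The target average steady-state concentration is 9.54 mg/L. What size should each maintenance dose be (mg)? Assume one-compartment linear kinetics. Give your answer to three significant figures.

1310 mg

At steady state, dose per interval replaces the amount cleared in that interval: D/τ = CL·Css.
D = CL × Css × τ = 5.730 × 9.54 × 24 = 1312 mg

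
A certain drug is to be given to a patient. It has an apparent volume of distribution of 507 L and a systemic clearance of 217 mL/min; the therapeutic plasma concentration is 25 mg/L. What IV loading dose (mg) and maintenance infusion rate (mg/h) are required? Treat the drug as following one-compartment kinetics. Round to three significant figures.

(a) 12700 mg; (b) 326 mg/h

Loading: fill Vd to C_target → 507.0 L × 25 mg/L = 12680 mg
Convert clearance: 217 mL/min × 60 min/h ÷ 1000 mL/L = 13.02 L/h
Infusion rate = 13.02 L/h × 25 mg/L = 325.5 mg/h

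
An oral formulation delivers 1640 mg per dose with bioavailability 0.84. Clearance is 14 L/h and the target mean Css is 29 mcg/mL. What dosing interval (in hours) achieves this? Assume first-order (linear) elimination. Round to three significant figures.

F·D/τ = CL·Css → τ = F·D / (CL·Css).
τ = 0.84 × 1640 / (14 × 29) = 3.393 h

3.39 h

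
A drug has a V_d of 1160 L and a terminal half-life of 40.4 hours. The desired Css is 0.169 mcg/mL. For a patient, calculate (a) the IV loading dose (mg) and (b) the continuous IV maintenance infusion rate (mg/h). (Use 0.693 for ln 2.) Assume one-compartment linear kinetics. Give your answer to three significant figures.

LD = Vd × C = 1160 × 0.169 = 196.0 mg
CL = 0.693 × Vd / t½ = 0.693 × 1160 / 40.4 = 19.90 L/h
Infusion rate = CL × Css = 19.90 × 0.169 = 3.363 mg/h

(a) 196 mg; (b) 3.36 mg/h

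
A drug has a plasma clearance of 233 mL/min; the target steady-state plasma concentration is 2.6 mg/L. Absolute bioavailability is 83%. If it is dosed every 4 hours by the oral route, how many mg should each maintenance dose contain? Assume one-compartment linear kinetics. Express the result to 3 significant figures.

CL = 233 mL/min = 233 × 0.06 = 13.98 L/h
D = CL × Css × τ / F = 13.98 × 2.6 × 4 / 0.83 = 175.2 mg

175 mg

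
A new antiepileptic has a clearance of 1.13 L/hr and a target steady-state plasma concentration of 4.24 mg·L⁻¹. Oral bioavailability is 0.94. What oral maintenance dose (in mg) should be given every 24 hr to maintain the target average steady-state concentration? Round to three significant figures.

At steady state, dose per interval replaces the amount cleared in that interval: F·D/τ = CL·Css.
D = CL × Css × τ / F = 1.130 × 4.24 × 24 / 0.94 = 122.3 mg

122 mg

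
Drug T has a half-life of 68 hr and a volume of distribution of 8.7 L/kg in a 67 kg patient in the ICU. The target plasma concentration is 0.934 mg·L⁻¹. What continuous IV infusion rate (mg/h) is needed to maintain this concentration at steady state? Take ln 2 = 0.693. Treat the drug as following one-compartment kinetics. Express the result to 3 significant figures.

Vd = 8.7 L/kg × 67 kg = 582.9 L
k = 0.693/68 = 0.01019 h⁻¹, so CL = k·Vd = 0.01019 × 582.9 = 5.940 L/h
Infusion rate = CL × Css = 5.940 × 0.934 = 5.548 mg/h

5.55 mg/h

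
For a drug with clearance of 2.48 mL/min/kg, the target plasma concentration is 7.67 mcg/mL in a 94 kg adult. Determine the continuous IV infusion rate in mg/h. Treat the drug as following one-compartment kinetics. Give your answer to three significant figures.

107 mg/h

CL = 2.48 mL/min/kg × 94 kg = 233.1 mL/min = 233.1 × 60/1000 = 13.99 L/h
At steady state, infusion rate equals elimination rate: rate in = CL × Css.
Rate = CL × Css = 13.99 × 7.67 = 107.3 mg/h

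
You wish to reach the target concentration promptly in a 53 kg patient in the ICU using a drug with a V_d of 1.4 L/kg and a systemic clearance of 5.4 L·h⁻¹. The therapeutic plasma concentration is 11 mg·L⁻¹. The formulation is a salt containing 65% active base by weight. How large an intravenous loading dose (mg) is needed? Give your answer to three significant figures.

1260 mg

Vd = 1.4 L/kg × 53 kg = 74.20 L
LD = Vd × C / S = 74.20 × 11.00 / 0.65 = 1256 mg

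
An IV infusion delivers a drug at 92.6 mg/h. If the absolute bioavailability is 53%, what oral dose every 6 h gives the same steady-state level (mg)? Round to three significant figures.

1050 mg

To maintain the same Css, the systemic dosing rate must be unchanged: F·D/τ = infusion rate.
D = rate × τ / F = 92.6 × 6 / 0.53 = 1048 mg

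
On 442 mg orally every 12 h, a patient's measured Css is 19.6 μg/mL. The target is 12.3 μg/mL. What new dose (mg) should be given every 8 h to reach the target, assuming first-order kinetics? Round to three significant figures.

185 mg

For first-order elimination, Css ∝ F·D/(CL·τ); F and CL are unchanged, so Css ∝ D/τ.
D₂ = D₁ × (Css,target / Css,current) × (τ₂/τ₁) = 442 × (12.3/19.6) × (8/12) = 184.9 mg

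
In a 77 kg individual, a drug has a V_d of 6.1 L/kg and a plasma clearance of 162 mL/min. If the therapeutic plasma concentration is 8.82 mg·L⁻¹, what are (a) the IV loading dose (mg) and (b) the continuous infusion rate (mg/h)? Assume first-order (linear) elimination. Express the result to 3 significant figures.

Vd = 6.1 L/kg × 77 kg = 469.7 L
LD = Vd · C_target = 469.7 × 8.82 = 4143 mg
CL = 162 mL/min = 162 × 0.06 = 9.720 L/h
Maintenance: replace elimination → rate = CL × Css = 9.720 × 8.82 = 85.73 mg/h

(a) 4140 mg; (b) 85.7 mg/h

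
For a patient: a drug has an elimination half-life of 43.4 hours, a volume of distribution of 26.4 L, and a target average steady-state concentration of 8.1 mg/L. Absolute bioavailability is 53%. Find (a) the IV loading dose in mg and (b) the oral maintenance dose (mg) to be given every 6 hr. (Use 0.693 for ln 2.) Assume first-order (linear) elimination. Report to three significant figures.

(a) 214 mg; (b) 38.7 mg

LD = Vd × C = 26.40 × 8.1 = 213.8 mg
CL = 0.693 × Vd / t½ = 0.693 × 26.40 / 43.4 = 0.4215 L/h
D = CL × Css × τ / F = 0.4215 × 8.1 × 6 / 0.53 = 38.65 mg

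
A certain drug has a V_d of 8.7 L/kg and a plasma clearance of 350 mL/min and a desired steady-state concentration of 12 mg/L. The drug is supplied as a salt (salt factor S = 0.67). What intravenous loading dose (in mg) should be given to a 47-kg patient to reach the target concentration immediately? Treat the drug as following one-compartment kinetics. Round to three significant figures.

Vd = 8.7 L/kg × 47 kg = 408.9 L
The loading dose fills Vd to the target concentration; clearance is irrelevant here.
LD = Vd × C / S = 408.9 × 12.00 / 0.67 = 7324 mg

7320 mg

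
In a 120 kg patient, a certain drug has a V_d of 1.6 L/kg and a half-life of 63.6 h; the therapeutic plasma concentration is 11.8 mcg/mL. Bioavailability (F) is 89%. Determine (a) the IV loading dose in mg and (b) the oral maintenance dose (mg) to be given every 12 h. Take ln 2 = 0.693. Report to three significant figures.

(a) 2270 mg; (b) 333 mg

Vd = 1.6 L/kg × 120 kg = 192.0 L
LD = Vd × C = 192.0 × 11.8 = 2266 mg
CL = 0.693 × Vd / t½ = 0.693 × 192.0 / 63.6 = 2.092 L/h
D = CL × Css × τ / F = 2.092 × 11.8 × 12 / 0.89 = 332.8 mg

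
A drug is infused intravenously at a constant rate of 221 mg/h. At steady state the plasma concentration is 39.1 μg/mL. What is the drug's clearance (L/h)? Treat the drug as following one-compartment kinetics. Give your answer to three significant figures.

At steady state, infusion rate = CL × Css, so CL = rate / Css.
CL = 221 / 39.1 = 5.652 L/h

5.65 L/h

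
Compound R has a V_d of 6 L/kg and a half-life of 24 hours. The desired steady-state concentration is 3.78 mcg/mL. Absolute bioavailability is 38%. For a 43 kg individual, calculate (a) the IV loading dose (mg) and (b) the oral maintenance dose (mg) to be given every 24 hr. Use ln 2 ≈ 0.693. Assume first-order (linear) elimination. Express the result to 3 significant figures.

(a) 975 mg; (b) 1780 mg

Total Vd = 6 × 43 = 258.0 L
LD = Vd × C = 258.0 × 3.78 = 975.2 mg
CL = 0.693 × Vd / t½ = 0.693 × 258.0 / 24 = 7.450 L/h
D = CL × Css × τ / F = 7.450 × 3.78 × 24 / 0.38 = 1779 mg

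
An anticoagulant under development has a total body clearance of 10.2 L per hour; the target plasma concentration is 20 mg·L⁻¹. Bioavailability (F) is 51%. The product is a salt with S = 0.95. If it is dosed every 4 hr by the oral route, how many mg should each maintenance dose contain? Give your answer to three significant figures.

D = CL × Css × τ / F / S = 10.20 × 20 × 4 / 0.51 / 0.95 = 1684 mg

1680 mg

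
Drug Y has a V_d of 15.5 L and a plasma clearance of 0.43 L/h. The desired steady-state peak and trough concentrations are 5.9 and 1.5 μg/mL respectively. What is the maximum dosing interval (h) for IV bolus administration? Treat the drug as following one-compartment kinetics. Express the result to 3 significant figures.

49.4 h

k = CL / Vd = 0.4300 / 15.50 = 0.02774 h⁻¹
Between IV bolus doses, concentration decays as C = C₀·e^(−kτ), so C_peak/C_trough = e^(kτ).
τ_max = ln(C_peak/C_trough) / k = ln(5.9/1.5) / 0.02774 = 1.369 / 0.02774 = 49.35 h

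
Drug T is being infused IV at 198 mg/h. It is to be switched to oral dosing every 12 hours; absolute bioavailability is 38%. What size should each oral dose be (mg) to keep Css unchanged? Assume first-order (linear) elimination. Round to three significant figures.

6250 mg

To maintain the same Css, the systemic dosing rate must be unchanged: F·D/τ = infusion rate.
D = rate × τ / F = 198 × 12 / 0.38 = 6253 mg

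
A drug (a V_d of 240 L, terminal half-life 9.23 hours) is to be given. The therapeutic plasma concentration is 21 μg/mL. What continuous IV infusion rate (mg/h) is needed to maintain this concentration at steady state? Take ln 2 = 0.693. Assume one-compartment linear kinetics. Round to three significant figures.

378 mg/h

CL = ln 2 · Vd / t½ = 0.693 × 240.0 / 9.23 = 18.02 L/h
Infusion rate = CL × Css = 18.02 × 21 = 378.4 mg/h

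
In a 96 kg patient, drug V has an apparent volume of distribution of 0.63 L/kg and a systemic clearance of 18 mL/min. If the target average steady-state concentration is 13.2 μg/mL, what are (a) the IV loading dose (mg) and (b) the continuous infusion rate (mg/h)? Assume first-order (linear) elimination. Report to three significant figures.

Vd(total) = 96 kg × 0.63 L/kg = 60.48 L
LD = Vd · C_target = 60.48 × 13.2 = 798.3 mg
Convert clearance: 18 mL/min × 60 min/h ÷ 1000 mL/L = 1.080 L/h
Infusion rate = 1.080 L/h × 13.2 mg/L = 14.26 mg/h

(a) 798 mg; (b) 14.3 mg/h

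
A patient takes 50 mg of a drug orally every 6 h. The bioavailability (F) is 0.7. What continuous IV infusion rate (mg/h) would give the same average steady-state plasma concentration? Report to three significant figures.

Equivalent systemic input: infusion rate = F·D/τ.
Rate = 0.7 × 50 / 6 = 5.833 mg/h

5.83 mg/h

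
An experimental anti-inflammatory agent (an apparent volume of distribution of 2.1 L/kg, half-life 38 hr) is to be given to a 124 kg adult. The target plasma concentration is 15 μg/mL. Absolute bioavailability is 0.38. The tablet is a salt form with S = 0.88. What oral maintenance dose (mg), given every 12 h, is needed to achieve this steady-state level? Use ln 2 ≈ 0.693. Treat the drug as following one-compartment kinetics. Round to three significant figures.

Total Vd = 2.1 × 124 = 260.4 L
CL = 0.693 × Vd / t½ = 0.693 × 260.4 / 38 = 4.749 L/h
D = CL × Css × τ / F / S = 4.749 × 15 × 12 / 0.38 / 0.88 = 2556 mg

2560 mg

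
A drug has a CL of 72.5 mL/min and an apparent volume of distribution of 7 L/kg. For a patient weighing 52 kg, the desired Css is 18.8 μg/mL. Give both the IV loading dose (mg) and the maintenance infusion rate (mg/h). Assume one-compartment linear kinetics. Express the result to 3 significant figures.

(a) 6840 mg; (b) 81.8 mg/h

Total Vd = 7 × 52 = 364.0 L
Loading dose = Vd × C = 364.0 × 18.8 = 6843 mg
CL = 72.5 mL/min × 60/1000 = 4.350 L/h
Maintenance: replace elimination → rate = CL × Css = 4.350 × 18.8 = 81.78 mg/h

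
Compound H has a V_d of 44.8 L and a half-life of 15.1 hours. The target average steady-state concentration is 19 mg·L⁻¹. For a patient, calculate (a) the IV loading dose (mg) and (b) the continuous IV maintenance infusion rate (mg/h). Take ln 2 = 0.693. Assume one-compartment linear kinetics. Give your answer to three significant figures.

(a) 851 mg; (b) 39.1 mg/h

LD = Vd × C = 44.80 × 19 = 851.2 mg
CL = 0.693 × Vd / t½ = 0.693 × 44.80 / 15.1 = 2.056 L/h
Infusion rate = CL × Css = 2.056 × 19 = 39.06 mg/h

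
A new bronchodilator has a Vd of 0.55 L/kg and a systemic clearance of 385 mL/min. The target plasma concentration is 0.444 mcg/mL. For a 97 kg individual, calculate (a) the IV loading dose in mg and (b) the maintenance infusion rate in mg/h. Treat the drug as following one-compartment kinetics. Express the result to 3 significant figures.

(a) 23.7 mg; (b) 10.3 mg/h

Vd(total) = 97 kg × 0.55 L/kg = 53.35 L
Loading: fill Vd to C_target → 53.35 L × 0.444 mg/L = 23.69 mg
CL = 385 mL/min × 60/1000 = 23.10 L/h
Maintenance infusion rate = CL × Css = 23.10 × 0.444 = 10.26 mg/h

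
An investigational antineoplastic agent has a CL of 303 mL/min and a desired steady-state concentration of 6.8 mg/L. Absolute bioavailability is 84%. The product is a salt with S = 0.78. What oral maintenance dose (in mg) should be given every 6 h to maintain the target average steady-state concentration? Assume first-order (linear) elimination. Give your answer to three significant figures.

1130 mg

CL = 303 mL/min = 303 × 0.06 = 18.18 L/h
D = CL × Css × τ / F / S = 18.18 × 6.8 × 6 / 0.84 / 0.78 = 1132 mg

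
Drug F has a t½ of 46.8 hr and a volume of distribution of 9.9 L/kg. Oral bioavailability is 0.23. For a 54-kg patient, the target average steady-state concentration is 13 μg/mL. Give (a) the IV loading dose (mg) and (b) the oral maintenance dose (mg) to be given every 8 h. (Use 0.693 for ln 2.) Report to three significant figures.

(a) 6950 mg; (b) 3580 mg

Vd(total) = 54 kg × 9.9 L/kg = 534.6 L
LD = Vd × C = 534.6 × 13 = 6950 mg
CL = 0.693 × Vd / t½ = 0.693 × 534.6 / 46.8 = 7.916 L/h
D = CL × Css × τ / F = 7.916 × 13 × 8 / 0.23 = 3579 mg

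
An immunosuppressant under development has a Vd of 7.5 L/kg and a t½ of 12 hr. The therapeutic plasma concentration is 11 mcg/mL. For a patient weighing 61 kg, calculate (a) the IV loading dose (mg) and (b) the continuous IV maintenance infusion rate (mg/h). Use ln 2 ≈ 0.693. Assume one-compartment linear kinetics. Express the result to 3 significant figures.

(a) 5030 mg; (b) 291 mg/h

Total Vd = 7.5 × 61 = 457.5 L
LD = Vd × C = 457.5 × 11 = 5033 mg
CL = 0.693 × Vd / t½ = 0.693 × 457.5 / 12 = 26.42 L/h
Infusion rate = CL × Css = 26.42 × 11 = 290.6 mg/h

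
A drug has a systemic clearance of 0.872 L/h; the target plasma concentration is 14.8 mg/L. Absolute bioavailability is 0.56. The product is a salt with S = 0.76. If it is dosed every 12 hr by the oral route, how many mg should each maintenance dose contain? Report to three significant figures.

D = CL × Css × τ / F / S = 0.8720 × 14.8 × 12 / 0.56 / 0.76 = 363.9 mg

364 mg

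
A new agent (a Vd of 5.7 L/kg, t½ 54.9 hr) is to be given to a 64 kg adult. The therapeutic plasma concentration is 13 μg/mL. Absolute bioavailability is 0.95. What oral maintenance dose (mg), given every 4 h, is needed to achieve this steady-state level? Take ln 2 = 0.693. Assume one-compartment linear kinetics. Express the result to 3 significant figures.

Total Vd = 5.7 × 64 = 364.8 L
k = 0.693/54.9 = 0.01262 h⁻¹, so CL = k·Vd = 0.01262 × 364.8 = 4.604 L/h
D = CL × Css × τ / F = 4.604 × 13 × 4 / 0.95 = 252.0 mg

252 mg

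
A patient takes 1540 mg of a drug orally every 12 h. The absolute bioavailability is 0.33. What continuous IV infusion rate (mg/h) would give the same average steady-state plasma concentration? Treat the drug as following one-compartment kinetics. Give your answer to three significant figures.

Equivalent systemic input: infusion rate = F·D/τ.
Rate = 0.33 × 1540 / 12 = 42.35 mg/h

42.4 mg/h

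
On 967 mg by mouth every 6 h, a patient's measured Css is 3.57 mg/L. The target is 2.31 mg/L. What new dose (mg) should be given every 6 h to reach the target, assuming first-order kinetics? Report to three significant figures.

For first-order elimination, Css ∝ F·D/(CL·τ); F and CL are unchanged, so Css ∝ D/τ.
D₂ = D₁ × (Css,target / Css,current) = 967 × 2.31/3.57 = 625.7 mg

626 mg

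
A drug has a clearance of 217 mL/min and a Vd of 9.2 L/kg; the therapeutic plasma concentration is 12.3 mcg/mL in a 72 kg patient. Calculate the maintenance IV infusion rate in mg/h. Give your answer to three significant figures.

CL = 217 mL/min × 60/1000 = 13.02 L/h
Infusion rate = CL · Css = 13.02 L/h × 12.3 mg/L = 160.1 mg/h

160 mg/h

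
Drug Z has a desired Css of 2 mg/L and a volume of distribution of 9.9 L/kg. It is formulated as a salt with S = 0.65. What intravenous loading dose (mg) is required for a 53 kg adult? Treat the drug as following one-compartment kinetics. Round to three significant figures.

1610 mg

Vd = 9.9 L/kg × 53 kg = 524.7 L
The loading dose fills Vd to the target concentration.
LD = Vd × C / S = 524.7 × 2.000 / 0.65 = 1614 mg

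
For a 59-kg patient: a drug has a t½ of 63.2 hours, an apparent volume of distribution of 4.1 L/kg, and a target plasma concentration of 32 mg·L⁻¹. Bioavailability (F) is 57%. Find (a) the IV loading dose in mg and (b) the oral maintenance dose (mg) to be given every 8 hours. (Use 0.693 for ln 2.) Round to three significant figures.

(a) 7740 mg; (b) 1190 mg

Vd = 4.1 L/kg × 59 kg = 241.9 L
LD = Vd × C = 241.9 × 32 = 7741 mg
CL = 0.693 × Vd / t½ = 0.693 × 241.9 / 63.2 = 2.652 L/h
D = CL × Css × τ / F = 2.652 × 32 × 8 / 0.57 = 1191 mg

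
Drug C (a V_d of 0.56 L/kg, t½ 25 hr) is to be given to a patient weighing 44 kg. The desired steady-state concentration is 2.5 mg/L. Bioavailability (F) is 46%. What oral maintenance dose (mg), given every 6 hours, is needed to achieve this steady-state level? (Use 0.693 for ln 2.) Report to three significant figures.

Vd(total) = 44 kg × 0.56 L/kg = 24.64 L
CL = ln 2 · Vd / t½ = 0.693 × 24.64 / 25 = 0.6830 L/h
D = CL × Css × τ / F = 0.6830 × 2.5 × 6 / 0.46 = 22.27 mg

22.3 mg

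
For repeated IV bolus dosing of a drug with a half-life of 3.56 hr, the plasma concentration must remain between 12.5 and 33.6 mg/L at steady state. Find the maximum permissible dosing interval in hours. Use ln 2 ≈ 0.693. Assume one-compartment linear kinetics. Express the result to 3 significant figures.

5.08 h

k = 0.693 / t½ = 0.693 / 3.56 = 0.1947 h⁻¹
Between IV bolus doses, concentration decays as C = C₀·e^(−kτ), so C_peak/C_trough = e^(kτ).
τ_max = ln(C_peak/C_trough) / k = ln(33.6/12.5) / 0.1947 = 0.9888 / 0.1947 = 5.079 h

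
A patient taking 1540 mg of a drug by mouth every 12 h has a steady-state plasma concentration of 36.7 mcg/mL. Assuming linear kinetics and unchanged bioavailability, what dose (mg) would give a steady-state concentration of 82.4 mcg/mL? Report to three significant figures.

For first-order elimination, Css ∝ F·D/(CL·τ); F and CL are unchanged, so Css ∝ D/τ.
D₂ = D₁ × (Css,target / Css,current) = 1540 × 82.4/36.7 = 3458 mg

3460 mg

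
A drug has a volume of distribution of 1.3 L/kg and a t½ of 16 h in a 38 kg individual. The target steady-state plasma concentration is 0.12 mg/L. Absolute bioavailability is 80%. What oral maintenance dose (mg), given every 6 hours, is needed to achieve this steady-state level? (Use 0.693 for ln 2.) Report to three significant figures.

1.93 mg

Vd = 1.3 L/kg × 38 kg = 49.40 L
k = 0.693/16 = 0.04331 h⁻¹, so CL = k·Vd = 0.04331 × 49.40 = 2.140 L/h
D = CL × Css × τ / F = 2.140 × 0.12 × 6 / 0.8 = 1.926 mg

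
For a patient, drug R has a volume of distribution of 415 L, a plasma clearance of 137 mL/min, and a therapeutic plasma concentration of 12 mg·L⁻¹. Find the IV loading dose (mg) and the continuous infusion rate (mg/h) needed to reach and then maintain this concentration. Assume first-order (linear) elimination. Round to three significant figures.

(a) 4980 mg; (b) 98.6 mg/h

LD = Vd · C_target = 415.0 × 12 = 4980 mg
CL = 137 mL/min × 60/1000 = 8.220 L/h
Maintenance: replace elimination → rate = CL × Css = 8.220 × 12 = 98.64 mg/h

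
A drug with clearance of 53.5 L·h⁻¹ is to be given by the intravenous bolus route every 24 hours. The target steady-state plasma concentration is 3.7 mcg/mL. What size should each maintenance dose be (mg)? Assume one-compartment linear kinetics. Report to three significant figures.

4750 mg

D = CL × Css × τ = 53.50 × 3.7 × 24 = 4751 mg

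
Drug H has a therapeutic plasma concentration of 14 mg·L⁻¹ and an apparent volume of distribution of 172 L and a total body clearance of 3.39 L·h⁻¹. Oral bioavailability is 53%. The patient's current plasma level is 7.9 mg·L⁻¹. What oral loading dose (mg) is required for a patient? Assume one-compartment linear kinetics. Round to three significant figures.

1980 mg

Concentration deficit ΔC = 14 − 7.9 = 6.100 mg/L
LD = Vd × ΔC / F = 172.0 × 6.100 / 0.53 = 1980 mg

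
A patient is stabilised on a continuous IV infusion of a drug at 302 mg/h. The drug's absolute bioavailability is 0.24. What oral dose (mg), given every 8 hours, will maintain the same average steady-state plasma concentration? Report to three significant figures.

To maintain the same Css, the systemic dosing rate must be unchanged: F·D/τ = infusion rate.
D = rate × τ / F = 302 × 8 / 0.24 = 10070 mg

10100 mg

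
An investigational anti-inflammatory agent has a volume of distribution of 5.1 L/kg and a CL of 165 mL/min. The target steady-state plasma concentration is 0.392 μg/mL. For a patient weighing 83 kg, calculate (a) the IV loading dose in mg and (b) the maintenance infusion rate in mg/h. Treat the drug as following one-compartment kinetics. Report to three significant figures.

Total Vd = 5.1 × 83 = 423.3 L
Loading dose = Vd × C = 423.3 × 0.392 = 165.9 mg
Convert clearance: 165 mL/min × 60 min/h ÷ 1000 mL/L = 9.900 L/h
Infusion rate = 9.900 L/h × 0.392 mg/L = 3.881 mg/h

(a) 166 mg; (b) 3.88 mg/h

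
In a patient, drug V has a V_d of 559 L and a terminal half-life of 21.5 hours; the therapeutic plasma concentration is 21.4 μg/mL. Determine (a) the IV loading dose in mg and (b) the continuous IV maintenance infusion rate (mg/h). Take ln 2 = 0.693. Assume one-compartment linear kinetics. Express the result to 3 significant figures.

(a) 12000 mg; (b) 386 mg/h

LD = Vd × C = 559.0 × 21.4 = 11960 mg
CL = 0.693 × Vd / t½ = 0.693 × 559.0 / 21.5 = 18.02 L/h
Infusion rate = CL × Css = 18.02 × 21.4 = 385.6 mg/h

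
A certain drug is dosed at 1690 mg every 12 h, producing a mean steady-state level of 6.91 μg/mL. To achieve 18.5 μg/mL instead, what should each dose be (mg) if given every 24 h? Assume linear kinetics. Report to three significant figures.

9050 mg

For first-order elimination, Css ∝ F·D/(CL·τ); F and CL are unchanged, so Css ∝ D/τ.
D₂ = D₁ × (Css,target / Css,current) × (τ₂/τ₁) = 1690 × (18.5/6.91) × (24/12) = 9049 mg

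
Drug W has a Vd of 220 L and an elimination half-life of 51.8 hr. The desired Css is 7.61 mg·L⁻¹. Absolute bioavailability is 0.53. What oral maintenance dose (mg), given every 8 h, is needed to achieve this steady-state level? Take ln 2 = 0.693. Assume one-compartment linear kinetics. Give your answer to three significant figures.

CL = 0.693 × Vd / t½ = 0.693 × 220.0 / 51.8 = 2.943 L/h
D = CL × Css × τ / F = 2.943 × 7.61 × 8 / 0.53 = 338.1 mg

338 mg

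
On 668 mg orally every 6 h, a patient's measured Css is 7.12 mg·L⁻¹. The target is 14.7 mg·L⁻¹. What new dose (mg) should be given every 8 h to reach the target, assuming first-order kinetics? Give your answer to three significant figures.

1840 mg

With linear kinetics, Css is proportional to dose rate (D/τ) at fixed clearance.
D₂ = D₁ × (Css,target / Css,current) × (τ₂/τ₁) = 668 × (14.7/7.12) × (8/6) = 1839 mg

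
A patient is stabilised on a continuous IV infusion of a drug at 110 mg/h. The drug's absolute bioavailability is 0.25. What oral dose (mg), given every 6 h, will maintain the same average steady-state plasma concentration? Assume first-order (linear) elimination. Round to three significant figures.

To maintain the same Css, the systemic dosing rate must be unchanged: F·D/τ = infusion rate.
D = rate × τ / F = 110 × 6 / 0.25 = 2640 mg

2640 mg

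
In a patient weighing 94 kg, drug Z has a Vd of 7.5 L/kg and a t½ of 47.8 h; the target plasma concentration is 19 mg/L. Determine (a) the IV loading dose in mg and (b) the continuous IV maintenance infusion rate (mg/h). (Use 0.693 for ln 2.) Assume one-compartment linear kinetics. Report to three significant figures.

Vd = 7.5 L/kg × 94 kg = 705.0 L
LD = Vd × C = 705.0 × 19 = 13400 mg
CL = 0.693 × Vd / t½ = 0.693 × 705.0 / 47.8 = 10.22 L/h
Infusion rate = CL × Css = 10.22 × 19 = 194.2 mg/h

(a) 13400 mg; (b) 194 mg/h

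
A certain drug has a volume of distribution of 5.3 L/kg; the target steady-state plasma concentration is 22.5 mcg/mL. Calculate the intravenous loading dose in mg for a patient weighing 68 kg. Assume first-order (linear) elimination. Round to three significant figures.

8110 mg

Vd = 5.3 L/kg × 68 kg = 360.4 L
LD = Vd × C = 360.4 × 22.50 = 8109 mg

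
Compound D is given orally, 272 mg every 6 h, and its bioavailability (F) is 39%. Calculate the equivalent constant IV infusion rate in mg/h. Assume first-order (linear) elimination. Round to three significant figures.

17.7 mg/h

Equivalent systemic input: infusion rate = F·D/τ.
Rate = 0.39 × 272 / 6 = 17.68 mg/h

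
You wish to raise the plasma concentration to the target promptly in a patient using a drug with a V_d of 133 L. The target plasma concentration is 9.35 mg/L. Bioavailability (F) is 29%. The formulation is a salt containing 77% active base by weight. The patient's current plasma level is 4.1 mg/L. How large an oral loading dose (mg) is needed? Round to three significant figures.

Concentration deficit ΔC = 9.35 − 4.1 = 5.250 mg/L
LD = Vd × ΔC / F / S = 133.0 × 5.250 / 0.29 / 0.77 = 3127 mg

3130 mg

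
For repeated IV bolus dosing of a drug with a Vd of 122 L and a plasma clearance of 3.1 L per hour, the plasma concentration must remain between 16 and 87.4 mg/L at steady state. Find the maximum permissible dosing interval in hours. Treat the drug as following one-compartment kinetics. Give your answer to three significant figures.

66.8 h

k = CL / Vd = 3.100 / 122.0 = 0.02541 h⁻¹
Between IV bolus doses, concentration decays as C = C₀·e^(−kτ), so C_peak/C_trough = e^(kτ).
τ_max = ln(C_peak/C_trough) / k = ln(87.4/16) / 0.02541 = 1.698 / 0.02541 = 66.82 h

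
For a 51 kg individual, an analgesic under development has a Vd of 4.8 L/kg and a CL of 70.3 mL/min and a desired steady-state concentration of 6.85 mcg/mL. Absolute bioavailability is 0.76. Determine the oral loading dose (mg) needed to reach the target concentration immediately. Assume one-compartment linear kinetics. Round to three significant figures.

2210 mg

Vd(total) = 51 kg × 4.8 L/kg = 244.8 L
The loading dose fills Vd to the target concentration; clearance is irrelevant here.
LD = Vd × C / F = 244.8 × 6.850 / 0.76 = 2206 mg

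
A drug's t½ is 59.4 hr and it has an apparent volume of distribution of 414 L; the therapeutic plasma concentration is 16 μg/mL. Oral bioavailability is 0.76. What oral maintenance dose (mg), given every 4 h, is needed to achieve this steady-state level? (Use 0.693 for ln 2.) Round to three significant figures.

407 mg

CL = ln 2 · Vd / t½ = 0.693 × 414.0 / 59.4 = 4.830 L/h
D = CL × Css × τ / F = 4.830 × 16 × 4 / 0.76 = 406.7 mg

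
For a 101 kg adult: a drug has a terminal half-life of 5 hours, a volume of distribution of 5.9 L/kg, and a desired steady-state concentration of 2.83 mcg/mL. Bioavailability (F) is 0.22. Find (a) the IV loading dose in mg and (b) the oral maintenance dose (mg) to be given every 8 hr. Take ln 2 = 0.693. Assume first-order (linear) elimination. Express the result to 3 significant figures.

(a) 1690 mg; (b) 8500 mg

Vd(total) = 101 kg × 5.9 L/kg = 595.9 L
LD = Vd × C = 595.9 × 2.83 = 1686 mg
CL = 0.693 × Vd / t½ = 0.693 × 595.9 / 5 = 82.59 L/h
D = CL × Css × τ / F = 82.59 × 2.83 × 8 / 0.22 = 8499 mg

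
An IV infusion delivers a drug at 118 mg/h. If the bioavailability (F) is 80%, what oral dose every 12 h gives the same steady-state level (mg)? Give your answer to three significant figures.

1770 mg

To maintain the same Css, the systemic dosing rate must be unchanged: F·D/τ = infusion rate.
D = rate × τ / F = 118 × 12 / 0.8 = 1770 mg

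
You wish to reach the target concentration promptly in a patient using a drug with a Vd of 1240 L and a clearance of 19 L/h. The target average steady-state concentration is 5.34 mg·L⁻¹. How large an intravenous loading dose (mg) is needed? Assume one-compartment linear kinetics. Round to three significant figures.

6620 mg

LD = Vd × C = 1240 × 5.340 = 6622 mg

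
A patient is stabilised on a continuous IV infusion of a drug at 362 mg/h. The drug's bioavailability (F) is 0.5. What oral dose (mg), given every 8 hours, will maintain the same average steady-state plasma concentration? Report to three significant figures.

5790 mg

To maintain the same Css, the systemic dosing rate must be unchanged: F·D/τ = infusion rate.
D = rate × τ / F = 362 × 8 / 0.5 = 5792 mg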